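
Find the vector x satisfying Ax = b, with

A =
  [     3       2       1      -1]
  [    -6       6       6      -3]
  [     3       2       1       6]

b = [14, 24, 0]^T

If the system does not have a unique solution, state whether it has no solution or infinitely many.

infinitely many solutions

Row-reduce:
R1 ← R1 / (3).
R2 ← R2 + 6·R1.
R3 ← R3 − 3·R1.
R2 ← R2 / (10).
R1 ← R1 − 2/3·R2.
R3 ← R3 / (7).
R2 ← R2 + 1/2·R3.
Rank is 3 with 4 unknowns, leaving x_3 free.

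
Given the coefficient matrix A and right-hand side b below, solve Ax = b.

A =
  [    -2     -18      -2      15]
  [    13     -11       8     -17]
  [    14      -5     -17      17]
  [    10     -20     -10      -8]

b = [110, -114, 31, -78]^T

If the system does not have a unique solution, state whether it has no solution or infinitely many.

Row-reduce the augmented matrix:
R1 ← R1 / (-2).
R2 ← R2 − 13·R1.
R3 ← R3 − 14·R1.
R4 ← R4 − 10·R1.
R2 ← R2 / (-128).
R1 ← R1 − 9·R2.
R3 ← R3 + 131·R2.
R4 ← R4 + 110·R2.
R3 ← R3 / (-3313/128).
R1 ← R1 − 83/128·R3.
R2 ← R2 − 5/128·R3.
R4 ← R4 + 1005/64·R3.
R4 ← R4 / (-86844/3313).
R1 ← R1 + 5615/6626·R4.
R2 ← R2 + 3771/6626·R4.
R3 ← R3 + 10141/6626·R4.
Reading off the reduced rows gives x_1 = -3, x_2 = -1, x_3 = 2, x_4 = 6.

x_1 = -3, x_2 = -1, x_3 = 2, x_4 = 6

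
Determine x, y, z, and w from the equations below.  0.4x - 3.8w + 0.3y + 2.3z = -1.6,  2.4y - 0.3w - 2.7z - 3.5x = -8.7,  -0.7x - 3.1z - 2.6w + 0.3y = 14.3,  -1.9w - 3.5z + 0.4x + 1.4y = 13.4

x = 3, y = -4, z = -4, w = -2

Row-reduce the augmented matrix:
R1 ← R1 / (2/5).
R2 ← R2 + 7/2·R1.
R3 ← R3 + 7/10·R1.
R4 ← R4 − 2/5·R1.
R2 ← R2 / (201/40).
R1 ← R1 − 3/4·R2.
R3 ← R3 − 33/40·R2.
R4 ← R4 − 11/10·R2.
R3 ← R3 / (-1297/670).
R1 ← R1 − 211/67·R3.
R2 ← R2 − 697/201·R3.
R4 ← R4 + 3865/402·R3.
R4 ← R4 / (180466/6485).
R1 ← R1 + 13722/1297·R4.
R2 ← R2 + 17353/1297·R4.
R3 ← R3 − 2507/1297·R4.
Reading off the reduced rows gives x = 3, y = -4, z = -4, w = -2.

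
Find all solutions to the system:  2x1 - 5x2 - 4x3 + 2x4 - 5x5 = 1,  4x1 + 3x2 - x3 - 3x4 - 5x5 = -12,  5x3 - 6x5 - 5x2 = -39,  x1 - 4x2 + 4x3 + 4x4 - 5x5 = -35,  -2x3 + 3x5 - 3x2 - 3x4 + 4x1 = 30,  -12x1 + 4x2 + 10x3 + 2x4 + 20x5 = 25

Row-reduce:
R1 ← R1 / (2).
R2 ← R2 − 4·R1.
R4 ← R4 − 1·R1.
R5 ← R5 − 4·R1.
R6 ← R6 + 12·R1.
R2 ← R2 / (13).
R1 ← R1 + 5/2·R2.
R3 ← R3 + 5·R2.
R4 ← R4 + 3/2·R2.
R5 ← R5 − 7·R2.
R6 ← R6 + 26·R2.
R3 ← R3 / (100/13).
R1 ← R1 + 17/26·R3.
R2 ← R2 − 7/13·R3.
R4 ← R4 − 177/26·R3.
R5 ← R5 − 29/13·R3.
R4 ← R4 / (183/40).
R1 ← R1 + 23/40·R4.
R2 ← R2 + 7/20·R4.
R3 ← R3 + 7/20·R4.
R5 ← R5 + 49/20·R4.
R5 ← R5 / (11339/915).
R1 ← R1 + 1531/915·R5.
R2 ← R2 − 731/915·R5.
R3 ← R3 + 367/915·R5.
R4 ← R4 − 337/915·R5.
Row 6 reduces to 0 = 3, a contradiction. The system is inconsistent.

no solution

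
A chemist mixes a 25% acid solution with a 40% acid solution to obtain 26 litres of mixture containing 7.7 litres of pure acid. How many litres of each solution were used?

Let a = litres of solution A, b = litres of solution B.
  a + b = 26
  (1/4)a + (2/5)b = 77/10
From equation 1: a = 26 − b.
Substitute into equation 2 and solve: b = 8.
Then a = 18.

litres of solution A: 18, litres of solution B: 8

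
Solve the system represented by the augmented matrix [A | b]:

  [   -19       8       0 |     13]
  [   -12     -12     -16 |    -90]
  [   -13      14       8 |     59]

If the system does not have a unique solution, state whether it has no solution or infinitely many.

Row-reduce:
R1 ← R1 / (-19).
R2 ← R2 + 12·R1.
R3 ← R3 + 13·R1.
R2 ← R2 / (-324/19).
R1 ← R1 + 8/19·R2.
R3 ← R3 − 162/19·R2.
Row 3 reduces to 0 = 1, a contradiction. The system is inconsistent.

no solution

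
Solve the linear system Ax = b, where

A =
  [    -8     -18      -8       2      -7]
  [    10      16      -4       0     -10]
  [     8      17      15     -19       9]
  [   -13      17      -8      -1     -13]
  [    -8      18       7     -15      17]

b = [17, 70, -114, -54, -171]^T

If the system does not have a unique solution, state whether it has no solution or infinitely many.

x_1 = 6, x_2 = -1, x_3 = -4, x_4 = 4, x_5 = -1

Row-reduce the augmented matrix:
R1 ← R1 / (-8).
R2 ← R2 − 10·R1.
R3 ← R3 − 8·R1.
R4 ← R4 + 13·R1.
R5 ← R5 + 8·R1.
R2 ← R2 / (-13/2).
R1 ← R1 − 9/4·R2.
R3 ← R3 + 1·R2.
R4 ← R4 − 185/4·R2.
R5 ← R5 − 36·R2.
R3 ← R3 / (119/13).
R1 ← R1 + 50/13·R3.
R2 ← R2 − 28/13·R3.
R4 ← R4 + 1230/13·R3.
R5 ← R5 + 813/13·R3.
R4 ← R4 / (-19772/119).
R1 ← R1 + 796/119·R4.
R2 ← R2 − 63/17·R4.
R3 ← R3 + 226/119·R4.
R5 ← R5 + 14509/119·R4.
R5 ← R5 / (615685/39544).
R1 ← R1 + 1573/9886·R5.
R2 ← R2 + 5953/39544·R5.
R3 ← R3 − 29659/19772·R5.
R4 ← R4 − 20123/39544·R5.
Reading off the reduced rows gives x_1 = 6, x_2 = -1, x_3 = -4, x_4 = 4, x_5 = -1.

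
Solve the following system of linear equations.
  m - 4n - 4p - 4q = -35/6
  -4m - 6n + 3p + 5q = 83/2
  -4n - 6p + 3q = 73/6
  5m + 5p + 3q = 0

Row-reduce the augmented matrix:
R2 ← R2 + 4·R1.
R4 ← R4 − 5·R1.
R2 ← R2 / (-22).
R1 ← R1 + 4·R2.
R3 ← R3 + 4·R2.
R4 ← R4 − 20·R2.
R3 ← R3 / (-40/11).
R1 ← R1 + 18/11·R3.
R2 ← R2 − 13/22·R3.
R4 ← R4 − 145/11·R3.
R4 ← R4 / (249/8).
R1 ← R1 + 17/4·R4.
R2 ← R2 − 21/16·R4.
R3 ← R3 + 11/8·R4.
Reading off the reduced rows gives m = -5/2, n = -8/3, p = 1, q = 5/2.

m = -5/2, n = -8/3, p = 1, q = 5/2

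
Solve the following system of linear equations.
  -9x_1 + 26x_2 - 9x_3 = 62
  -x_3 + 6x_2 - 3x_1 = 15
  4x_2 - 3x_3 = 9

Row-reduce:
R1 ← R1 / (-9).
R2 ← R2 + 3·R1.
R2 ← R2 / (-8/3).
R1 ← R1 + 26/9·R2.
R3 ← R3 − 4·R2.
Row 3 reduces to 0 = 1/2, a contradiction. The system is inconsistent.

no solution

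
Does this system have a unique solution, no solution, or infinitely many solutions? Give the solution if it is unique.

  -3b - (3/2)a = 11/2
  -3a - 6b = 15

no solution

Row-reduce:
R1 ← R1 / (-3/2).
R2 ← R2 + 3·R1.
Row 2 reduces to 0 = 4, a contradiction. The system is inconsistent.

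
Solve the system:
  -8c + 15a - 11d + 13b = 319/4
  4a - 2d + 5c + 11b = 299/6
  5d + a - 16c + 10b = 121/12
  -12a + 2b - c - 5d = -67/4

a = 7/3, b = 3, c = 1, d = -5/4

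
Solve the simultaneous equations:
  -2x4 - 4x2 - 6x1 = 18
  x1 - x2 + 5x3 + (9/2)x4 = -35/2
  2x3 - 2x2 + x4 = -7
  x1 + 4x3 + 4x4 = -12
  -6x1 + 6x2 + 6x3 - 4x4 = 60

no solution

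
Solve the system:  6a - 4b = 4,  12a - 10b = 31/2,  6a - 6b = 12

no solution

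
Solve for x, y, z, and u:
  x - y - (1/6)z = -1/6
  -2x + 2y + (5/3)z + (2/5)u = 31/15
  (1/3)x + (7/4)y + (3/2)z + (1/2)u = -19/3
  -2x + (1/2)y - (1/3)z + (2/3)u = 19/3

Row-reduce the augmented matrix:
R2 ← R2 + 2·R1.
R3 ← R3 − 1/3·R1.
R4 ← R4 + 2·R1.
Swap R2 and R3.
R2 ← R2 / (25/12).
R1 ← R1 + 1·R2.
R4 ← R4 + 3/2·R2.
R3 ← R3 / (4/3).
R1 ← R1 − 29/50·R3.
R2 ← R2 − 56/75·R3.
R4 ← R4 − 34/75·R3.
R4 ← R4 / (334/375).
R1 ← R1 − 33/500·R4.
R2 ← R2 − 2/125·R4.
R3 ← R3 − 3/10·R4.
Reading off the reduced rows gives x = -4, y = -4, z = 1, u = 1.

x = -4, y = -4, z = 1, u = 1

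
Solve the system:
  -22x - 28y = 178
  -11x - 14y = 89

infinitely many solutions

Row-reduce:
R1 ← R1 / (-22).
R2 ← R2 + 11·R1.
Rank is 1 with 2 unknowns, leaving y free.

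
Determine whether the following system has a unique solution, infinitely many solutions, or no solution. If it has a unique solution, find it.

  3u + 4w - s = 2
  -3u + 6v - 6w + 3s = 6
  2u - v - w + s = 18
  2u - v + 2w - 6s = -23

Row-reduce the augmented matrix:
R1 ← R1 / (3).
R2 ← R2 + 3·R1.
R3 ← R3 − 2·R1.
R4 ← R4 − 2·R1.
R2 ← R2 / (6).
R3 ← R3 + 1·R2.
R4 ← R4 + 1·R2.
R3 ← R3 / (-4).
R1 ← R1 − 4/3·R3.
R2 ← R2 + 1/3·R3.
R4 ← R4 + 1·R3.
R4 ← R4 / (-11/2).
R1 ← R1 − 1/3·R4.
R2 ← R2 − 1/6·R4.
R3 ← R3 + 1/2·R4.
Reading off the reduced rows gives u = 5, v = -1, w = -2, s = 5.

u = 5, v = -1, w = -2, s = 5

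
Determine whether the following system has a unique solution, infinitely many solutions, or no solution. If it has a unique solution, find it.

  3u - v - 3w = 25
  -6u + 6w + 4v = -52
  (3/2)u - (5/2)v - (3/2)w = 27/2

no solution

Row-reduce:
R1 ← R1 / (3).
R2 ← R2 + 6·R1.
R3 ← R3 − 3/2·R1.
R2 ← R2 / (2).
R1 ← R1 + 1/3·R2.
R3 ← R3 + 2·R2.
Row 3 reduces to 0 = -1, a contradiction. The system is inconsistent.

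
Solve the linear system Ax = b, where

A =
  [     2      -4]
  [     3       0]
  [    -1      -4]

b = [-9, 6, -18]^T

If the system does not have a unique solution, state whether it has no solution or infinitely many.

Row-reduce:
R1 ← R1 / (2).
R2 ← R2 − 3·R1.
R3 ← R3 + 1·R1.
R2 ← R2 / (6).
R1 ← R1 + 2·R2.
R3 ← R3 + 6·R2.
Row 3 reduces to 0 = -3, a contradiction. The system is inconsistent.

no solution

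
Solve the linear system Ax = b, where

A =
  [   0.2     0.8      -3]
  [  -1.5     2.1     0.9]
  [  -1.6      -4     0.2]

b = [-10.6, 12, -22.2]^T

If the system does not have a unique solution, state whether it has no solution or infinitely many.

Row-reduce the augmented matrix:
R1 ← R1 / (1/5).
R2 ← R2 + 3/2·R1.
R3 ← R3 + 8/5·R1.
R2 ← R2 / (81/10).
R1 ← R1 − 4·R2.
R3 ← R3 − 12/5·R2.
R3 ← R3 / (-87/5).
R1 ← R1 + 13/3·R3.
R2 ← R2 + 8/3·R3.
Reading off the reduced rows gives x_1 = 2, x_2 = 5, x_3 = 5.

x_1 = 2, x_2 = 5, x_3 = 5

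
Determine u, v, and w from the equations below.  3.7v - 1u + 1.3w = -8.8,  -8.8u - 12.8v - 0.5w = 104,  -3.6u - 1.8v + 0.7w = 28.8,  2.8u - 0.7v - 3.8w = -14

u = -6, v = -4, w = 0

Row-reduce the augmented matrix:
R1 ← R1 / (-1).
R2 ← R2 + 44/5·R1.
R3 ← R3 + 18/5·R1.
R4 ← R4 − 14/5·R1.
R2 ← R2 / (-1134/25).
R1 ← R1 + 37/10·R2.
R3 ← R3 + 378/25·R2.
R4 ← R4 − 483/50·R2.
Swap R3 and R4.
R3 ← R3 / (-973/360).
R1 ← R1 + 493/1512·R3.
R2 ← R2 − 199/756·R3.
R4 reduces to 0 = 0, so the extra equation is consistent.
Reading off the reduced rows gives u = -6, v = -4, w = 0.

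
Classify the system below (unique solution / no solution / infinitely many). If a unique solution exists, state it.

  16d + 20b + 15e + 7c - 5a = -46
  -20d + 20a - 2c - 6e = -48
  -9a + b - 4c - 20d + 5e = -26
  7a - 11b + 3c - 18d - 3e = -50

Row-reduce:
R1 ← R1 / (-5).
R2 ← R2 − 20·R1.
R3 ← R3 + 9·R1.
R4 ← R4 − 7·R1.
R2 ← R2 / (80).
R1 ← R1 + 4·R2.
R3 ← R3 + 35·R2.
R4 ← R4 − 17·R2.
R3 ← R3 / (-209/40).
R1 ← R1 + 1/10·R3.
R2 ← R2 − 13/40·R3.
R4 ← R4 − 291/40·R3.
R4 ← R4 / (-48168/1045).
R1 ← R1 + 454/1045·R4.
R2 ← R2 + 1346/1045·R4.
R3 ← R3 − 1182/209·R4.
Rank is 4 with 5 unknowns, leaving e free.

infinitely many solutions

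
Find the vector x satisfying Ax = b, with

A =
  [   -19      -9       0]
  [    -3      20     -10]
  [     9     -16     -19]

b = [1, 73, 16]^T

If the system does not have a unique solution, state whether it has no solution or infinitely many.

x_1 = -1, x_2 = 2, x_3 = -3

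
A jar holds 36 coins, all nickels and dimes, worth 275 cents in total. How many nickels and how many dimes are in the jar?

Let n = nickels, d = dimes.
  n + d = 36
  5n + 10d = 275
Row-reduce the augmented matrix:
R2 ← R2 − 5·R1.
R2 ← R2 / (5).
R1 ← R1 − 1·R2.
Reading off the reduced rows gives n = 17, d = 19.

nickels: 17, dimes: 19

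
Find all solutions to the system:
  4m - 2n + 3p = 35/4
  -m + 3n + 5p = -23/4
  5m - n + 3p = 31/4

m = 1, n = -2, p = 1/4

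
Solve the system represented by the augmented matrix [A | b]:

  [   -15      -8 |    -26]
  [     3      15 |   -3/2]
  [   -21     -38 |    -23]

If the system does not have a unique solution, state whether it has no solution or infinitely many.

Row-reduce the augmented matrix:
R1 ← R1 / (-15).
R2 ← R2 − 3·R1.
R3 ← R3 + 21·R1.
R2 ← R2 / (67/5).
R1 ← R1 − 8/15·R2.
R3 ← R3 + 134/5·R2.
R3 reduces to 0 = 0, so the extra equation is consistent.
Reading off the reduced rows gives x_1 = 2, x_2 = -1/2.

x_1 = 2, x_2 = -1/2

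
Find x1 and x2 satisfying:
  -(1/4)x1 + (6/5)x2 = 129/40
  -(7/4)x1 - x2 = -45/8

Row-reduce the augmented matrix:
R1 ← R1 / (-1/4).
R2 ← R2 + 7/4·R1.
R2 ← R2 / (-47/5).
R1 ← R1 + 24/5·R2.
Reading off the reduced rows gives x1 = 3/2, x2 = 3.

x1 = 3/2, x2 = 3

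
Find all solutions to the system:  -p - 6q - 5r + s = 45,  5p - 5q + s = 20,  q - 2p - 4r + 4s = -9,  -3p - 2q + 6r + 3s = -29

p = 0, q = -5, r = -4, s = -5

Row-reduce the augmented matrix:
R1 ← R1 / (-1).
R2 ← R2 − 5·R1.
R3 ← R3 + 2·R1.
R4 ← R4 + 3·R1.
R2 ← R2 / (-35).
R1 ← R1 − 6·R2.
R3 ← R3 − 13·R2.
R4 ← R4 − 16·R2.
R3 ← R3 / (-23/7).
R1 ← R1 − 5/7·R3.
R2 ← R2 − 5/7·R3.
R4 ← R4 − 67/7·R3.
R4 ← R4 / (1732/115).
R1 ← R1 − 109/115·R4.
R2 ← R2 − 86/115·R4.
R3 ← R3 + 148/115·R4.
Reading off the reduced rows gives p = 0, q = -5, r = -4, s = -5.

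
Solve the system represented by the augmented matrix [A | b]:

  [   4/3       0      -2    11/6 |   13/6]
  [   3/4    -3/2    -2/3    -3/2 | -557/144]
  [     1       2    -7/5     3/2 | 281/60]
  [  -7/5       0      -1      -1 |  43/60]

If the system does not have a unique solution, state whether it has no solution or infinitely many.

x_1 = -3/4, x_2 = 3/2, x_3 = -2/3, x_4 = 1

Row-reduce the augmented matrix:
R1 ← R1 / (4/3).
R2 ← R2 − 3/4·R1.
R3 ← R3 − 1·R1.
R4 ← R4 + 7/5·R1.
R2 ← R2 / (-3/2).
R3 ← R3 − 2·R2.
R3 ← R3 / (32/45).
R1 ← R1 + 3/2·R3.
R2 ← R2 + 11/36·R3.
R4 ← R4 + 31/10·R3.
R4 ← R4 / (-16951/1280).
R1 ← R1 + 1403/256·R4.
R2 ← R2 − 149/512·R4.
R3 ← R3 + 585/128·R4.
Reading off the reduced rows gives x_1 = -3/4, x_2 = 3/2, x_3 = -2/3, x_4 = 1.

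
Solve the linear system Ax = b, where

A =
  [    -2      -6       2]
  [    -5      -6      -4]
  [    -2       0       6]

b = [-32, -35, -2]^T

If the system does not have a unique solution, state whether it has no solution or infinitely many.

x_1 = 1, x_2 = 5, x_3 = 0

Row-reduce the augmented matrix:
R1 ← R1 / (-2).
R2 ← R2 + 5·R1.
R3 ← R3 + 2·R1.
R2 ← R2 / (9).
R1 ← R1 − 3·R2.
R3 ← R3 − 6·R2.
R3 ← R3 / (10).
R1 ← R1 − 2·R3.
R2 ← R2 + 1·R3.
Reading off the reduced rows gives x_1 = 1, x_2 = 5, x_3 = 0.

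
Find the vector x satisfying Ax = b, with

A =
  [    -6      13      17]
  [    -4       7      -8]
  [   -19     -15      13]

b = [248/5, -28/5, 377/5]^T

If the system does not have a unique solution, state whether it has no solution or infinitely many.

x_1 = -13/5, x_2 = 0, x_3 = 2

Row-reduce the augmented matrix:
R1 ← R1 / (-6).
R2 ← R2 + 4·R1.
R3 ← R3 + 19·R1.
R2 ← R2 / (-5/3).
R1 ← R1 + 13/6·R2.
R3 ← R3 + 337/6·R2.
R3 ← R3 / (6107/10).
R1 ← R1 − 223/10·R3.
R2 ← R2 − 58/5·R3.
Reading off the reduced rows gives x_1 = -13/5, x_2 = 0, x_3 = 2.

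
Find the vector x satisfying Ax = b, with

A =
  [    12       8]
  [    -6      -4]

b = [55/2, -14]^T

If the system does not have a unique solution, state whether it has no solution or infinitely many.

no solution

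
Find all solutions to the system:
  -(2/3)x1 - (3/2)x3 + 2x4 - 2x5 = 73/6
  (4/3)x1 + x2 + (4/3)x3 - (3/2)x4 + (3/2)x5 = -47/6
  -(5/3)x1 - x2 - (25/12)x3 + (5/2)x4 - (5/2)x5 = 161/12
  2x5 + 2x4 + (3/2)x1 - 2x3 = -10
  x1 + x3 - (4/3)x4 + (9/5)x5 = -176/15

Row-reduce:
R1 ← R1 / (-2/3).
R2 ← R2 − 4/3·R1.
R3 ← R3 + 5/3·R1.
R4 ← R4 − 3/2·R1.
R5 ← R5 − 1·R1.
R3 ← R3 + 1·R2.
Swap R3 and R4.
R3 ← R3 / (-43/8).
R1 ← R1 − 9/4·R3.
R2 ← R2 + 5/3·R3.
R5 ← R5 + 5/4·R3.
Swap R4 and R5.
R4 ← R4 / (20/129).
R1 ← R1 + 12/43·R4.
R2 ← R2 − 125/258·R4.
R3 ← R3 + 52/43·R4.
Row 5 reduces to 0 = -1/2, a contradiction. The system is inconsistent.

no solution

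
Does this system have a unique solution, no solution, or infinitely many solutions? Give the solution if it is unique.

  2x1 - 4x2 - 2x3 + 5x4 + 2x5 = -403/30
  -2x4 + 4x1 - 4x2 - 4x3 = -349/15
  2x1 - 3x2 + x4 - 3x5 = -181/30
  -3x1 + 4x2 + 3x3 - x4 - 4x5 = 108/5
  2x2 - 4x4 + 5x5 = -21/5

x1 = -8/3, x2 = 7/5, x3 = 3/2, x4 = 1/2, x5 = -1

Row-reduce the augmented matrix:
R1 ← R1 / (2).
R2 ← R2 − 4·R1.
R3 ← R3 − 2·R1.
R4 ← R4 + 3·R1.
R2 ← R2 / (4).
R1 ← R1 + 2·R2.
R3 ← R3 − 1·R2.
R4 ← R4 + 2·R2.
R5 ← R5 − 2·R2.
R3 ← R3 / (2).
R1 ← R1 + 1·R3.
R4 ← R4 / (1/2).
R1 ← R1 + 4·R4.
R2 ← R2 + 3·R4.
R3 ← R3 + 1/2·R4.
R5 ← R5 − 2·R4.
R5 ← R5 / (19).
R1 ← R1 + 27·R5.
R2 ← R2 + 19·R5.
R3 ← R3 + 5·R5.
R4 ← R4 + 6·R5.
Reading off the reduced rows gives x1 = -8/3, x2 = 7/5, x3 = 3/2, x4 = 1/2, x5 = -1.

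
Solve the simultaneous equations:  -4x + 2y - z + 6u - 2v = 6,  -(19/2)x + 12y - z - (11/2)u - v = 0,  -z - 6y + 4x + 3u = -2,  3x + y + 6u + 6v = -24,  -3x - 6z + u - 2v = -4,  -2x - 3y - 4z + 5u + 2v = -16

Row-reduce:
R1 ← R1 / (-4).
R2 ← R2 + 19/2·R1.
R3 ← R3 − 4·R1.
R4 ← R4 − 3·R1.
R5 ← R5 + 3·R1.
R6 ← R6 + 2·R1.
R2 ← R2 / (29/4).
R1 ← R1 + 1/2·R2.
R3 ← R3 + 4·R2.
R4 ← R4 − 5/2·R2.
R5 ← R5 + 3/2·R2.
R6 ← R6 + 4·R2.
R3 ← R3 / (-36/29).
R1 ← R1 − 10/29·R3.
R2 ← R2 − 11/58·R3.
R4 ← R4 + 71/58·R3.
R5 ← R5 + 144/29·R3.
R6 ← R6 + 159/58·R3.
R4 ← R4 / (1381/72).
R1 ← R1 + 61/18·R4.
R2 ← R2 + 217/72·R4.
R3 ← R3 − 55/36·R4.
R6 ← R6 + 113/24·R4.
Swap R5 and R6.
R5 ← R5 / (7854/1381).
R1 ← R1 − 1840/1381·R5.
R2 ← R2 − 1410/1381·R5.
R3 ← R3 + 422/1381·R5.
R4 ← R4 − 226/1381·R5.
Row 6 reduces to 0 = 4, a contradiction. The system is inconsistent.

no solution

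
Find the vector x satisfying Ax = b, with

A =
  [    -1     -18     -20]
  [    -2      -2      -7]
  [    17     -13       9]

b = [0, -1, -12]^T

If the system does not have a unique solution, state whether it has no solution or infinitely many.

Row-reduce the augmented matrix:
R1 ← R1 / (-1).
R2 ← R2 + 2·R1.
R3 ← R3 − 17·R1.
R2 ← R2 / (34).
R1 ← R1 − 18·R2.
R3 ← R3 + 319·R2.
R3 ← R3 / (-727/34).
R1 ← R1 − 43/17·R3.
R2 ← R2 − 33/34·R3.
Reading off the reduced rows gives x_1 = -2, x_2 = -1, x_3 = 1.

x_1 = -2, x_2 = -1, x_3 = 1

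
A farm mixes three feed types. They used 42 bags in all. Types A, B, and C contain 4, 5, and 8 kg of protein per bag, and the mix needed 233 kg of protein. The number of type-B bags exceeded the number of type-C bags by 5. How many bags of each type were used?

type-A bags: 13, type-B bags: 17, type-C bags: 12

Let a = type-A bags, b = type-B bags, c = type-C bags.
  c + a + b = 42
  4a + 5b + 8c = 233
  b - c = 5
Row-reduce the augmented matrix:
R2 ← R2 − 4·R1.
R1 ← R1 − 1·R2.
R3 ← R3 − 1·R2.
R3 ← R3 / (-5).
R1 ← R1 + 3·R3.
R2 ← R2 − 4·R3.
Reading off the reduced rows gives a = 13, b = 17, c = 12.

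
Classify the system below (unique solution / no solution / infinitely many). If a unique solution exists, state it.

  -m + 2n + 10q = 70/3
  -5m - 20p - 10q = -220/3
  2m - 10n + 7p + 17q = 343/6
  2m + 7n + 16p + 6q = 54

m = 0, n = 0, p = 5/2, q = 7/3

Row-reduce the augmented matrix:
R1 ← R1 / (-1).
R2 ← R2 + 5·R1.
R3 ← R3 − 2·R1.
R4 ← R4 − 2·R1.
R2 ← R2 / (-10).
R1 ← R1 + 2·R2.
R3 ← R3 + 6·R2.
R4 ← R4 − 11·R2.
R3 ← R3 / (19).
R1 ← R1 − 4·R3.
R2 ← R2 − 2·R3.
R4 ← R4 + 6·R3.
R4 ← R4 / (-322/19).
R1 ← R1 + 254/19·R4.
R2 ← R2 + 32/19·R4.
R3 ← R3 − 73/19·R4.
Reading off the reduced rows gives m = 0, n = 0, p = 5/2, q = 7/3.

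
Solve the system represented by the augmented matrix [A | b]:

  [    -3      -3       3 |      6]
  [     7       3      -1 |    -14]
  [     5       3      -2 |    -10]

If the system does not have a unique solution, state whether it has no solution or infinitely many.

Row-reduce:
R1 ← R1 / (-3).
R2 ← R2 − 7·R1.
R3 ← R3 − 5·R1.
R2 ← R2 / (-4).
R1 ← R1 − 1·R2.
R3 ← R3 + 2·R2.
Rank is 2 with 3 unknowns, leaving x_3 free.

infinitely many solutions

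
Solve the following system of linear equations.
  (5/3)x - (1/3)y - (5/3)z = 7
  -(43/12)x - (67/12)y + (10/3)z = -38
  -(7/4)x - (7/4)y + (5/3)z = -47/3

Row-reduce:
R1 ← R1 / (5/3).
R2 ← R2 + 43/12·R1.
R3 ← R3 + 7/4·R1.
R2 ← R2 / (-63/10).
R1 ← R1 + 1/5·R2.
R3 ← R3 + 21/10·R2.
Row 3 reduces to 0 = -2/3, a contradiction. The system is inconsistent.

no solution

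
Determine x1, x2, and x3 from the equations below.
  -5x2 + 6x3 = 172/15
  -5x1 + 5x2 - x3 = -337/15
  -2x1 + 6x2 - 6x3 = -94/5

Row-reduce the augmented matrix:
Swap R1 and R2.
R1 ← R1 / (-5).
R3 ← R3 + 2·R1.
R2 ← R2 / (-5).
R1 ← R1 + 1·R2.
R3 ← R3 − 4·R2.
R3 ← R3 / (-4/5).
R1 ← R1 + 1·R3.
R2 ← R2 + 6/5·R3.
Reading off the reduced rows gives x1 = 3, x2 = -4/3, x3 = 4/5.

x1 = 3, x2 = -4/3, x3 = 4/5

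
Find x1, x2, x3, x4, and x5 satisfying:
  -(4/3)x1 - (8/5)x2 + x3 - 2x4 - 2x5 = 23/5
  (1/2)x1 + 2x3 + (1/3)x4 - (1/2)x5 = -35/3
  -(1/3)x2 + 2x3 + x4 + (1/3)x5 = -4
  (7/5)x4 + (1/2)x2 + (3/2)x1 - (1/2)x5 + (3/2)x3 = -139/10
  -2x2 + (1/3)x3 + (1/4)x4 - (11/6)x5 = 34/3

x1 = -6, x2 = -6, x3 = -5, x4 = 4, x5 = 0

Row-reduce the augmented matrix:
R1 ← R1 / (-4/3).
R2 ← R2 − 1/2·R1.
R4 ← R4 − 3/2·R1.
R2 ← R2 / (-3/5).
R1 ← R1 − 6/5·R2.
R3 ← R3 + 1/3·R2.
R4 ← R4 + 13/10·R2.
R5 ← R5 + 2·R2.
R3 ← R3 / (49/72).
R1 ← R1 − 4·R3.
R2 ← R2 + 95/24·R3.
R4 ← R4 + 121/48·R3.
R5 ← R5 + 91/12·R3.
R4 ← R4 / (323/70).
R1 ← R1 + 46/7·R4.
R2 ← R2 − 55/7·R4.
R3 ← R3 − 38/21·R4.
R5 ← R5 − 553/36·R4.
R5 ← R5 / (11313/9044).
R1 ← R1 + 3795/2261·R5.
R2 ← R2 − 3730/2261·R5.
R3 ← R3 − 4/119·R5.
R4 ← R4 − 1845/2261·R5.
Reading off the reduced rows gives x1 = -6, x2 = -6, x3 = -5, x4 = 4, x5 = 0.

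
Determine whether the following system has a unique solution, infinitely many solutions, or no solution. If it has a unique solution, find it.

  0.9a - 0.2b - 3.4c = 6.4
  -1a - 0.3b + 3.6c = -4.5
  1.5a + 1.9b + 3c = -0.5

a = 6, b = -5, c = 0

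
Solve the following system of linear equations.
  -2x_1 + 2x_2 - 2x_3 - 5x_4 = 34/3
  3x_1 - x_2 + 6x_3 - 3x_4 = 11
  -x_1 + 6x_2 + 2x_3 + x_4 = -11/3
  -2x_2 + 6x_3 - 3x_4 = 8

Row-reduce the augmented matrix:
R1 ← R1 / (-2).
R2 ← R2 − 3·R1.
R3 ← R3 + 1·R1.
R2 ← R2 / (2).
R1 ← R1 + 1·R2.
R3 ← R3 − 5·R2.
R4 ← R4 + 2·R2.
R3 ← R3 / (-9/2).
R1 ← R1 − 5/2·R3.
R2 ← R2 − 3/2·R3.
R4 ← R4 − 9·R3.
R4 ← R4 / (46).
R1 ← R1 − 124/9·R4.
R2 ← R2 − 14/3·R4.
R3 ← R3 + 119/18·R4.
Reading off the reduced rows gives x_1 = 1, x_2 = 0, x_3 = 0, x_4 = -8/3.

x_1 = 1, x_2 = 0, x_3 = 0, x_4 = -8/3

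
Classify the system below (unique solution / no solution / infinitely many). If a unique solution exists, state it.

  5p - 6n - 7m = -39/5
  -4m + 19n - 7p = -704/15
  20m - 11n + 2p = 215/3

Row-reduce the augmented matrix:
R1 ← R1 / (-7).
R2 ← R2 + 4·R1.
R3 ← R3 − 20·R1.
R2 ← R2 / (157/7).
R1 ← R1 − 6/7·R2.
R3 ← R3 + 197/7·R2.
R3 ← R3 / (615/157).
R1 ← R1 + 53/157·R3.
R2 ← R2 + 69/157·R3.
Reading off the reduced rows gives m = 12/5, n = -7/3, p = -1.

m = 12/5, n = -7/3, p = -1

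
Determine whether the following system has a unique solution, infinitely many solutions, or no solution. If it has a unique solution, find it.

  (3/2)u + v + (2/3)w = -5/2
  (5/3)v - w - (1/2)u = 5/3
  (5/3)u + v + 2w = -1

u = -3, v = 1, w = 3/2

Row-reduce the augmented matrix:
R1 ← R1 / (3/2).
R2 ← R2 + 1/2·R1.
R3 ← R3 − 5/3·R1.
R2 ← R2 / (2).
R1 ← R1 − 2/3·R2.
R3 ← R3 + 1/9·R2.
R3 ← R3 / (197/162).
R1 ← R1 − 19/27·R3.
R2 ← R2 + 7/18·R3.
Reading off the reduced rows gives u = -3, v = 1, w = 3/2.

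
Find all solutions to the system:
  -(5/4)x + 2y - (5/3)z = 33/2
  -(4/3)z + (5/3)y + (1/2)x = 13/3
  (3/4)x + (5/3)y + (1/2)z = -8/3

x = -6, y = 2, z = -3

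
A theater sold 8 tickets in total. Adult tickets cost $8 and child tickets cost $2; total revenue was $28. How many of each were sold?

Let a = adult tickets, c = child tickets.
  a + c = 8
  8a + 2c = 28
From equation 1: a = 8 − c.
Substitute into equation 2 and solve: c = 6.
Then a = 2.

adult tickets: 2, child tickets: 6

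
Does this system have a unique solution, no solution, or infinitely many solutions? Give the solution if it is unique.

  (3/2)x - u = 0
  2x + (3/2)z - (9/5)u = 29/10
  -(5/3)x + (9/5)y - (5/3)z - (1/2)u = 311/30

infinitely many solutions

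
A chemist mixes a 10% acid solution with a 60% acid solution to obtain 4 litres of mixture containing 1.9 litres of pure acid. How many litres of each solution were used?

litres of solution A: 1, litres of solution B: 3

Let a = litres of solution A, b = litres of solution B.
  a + b = 4
  (1/10)a + (3/5)b = 19/10
From equation 1: a = 4 − b.
Substitute into equation 2 and solve: b = 3.
Then a = 1.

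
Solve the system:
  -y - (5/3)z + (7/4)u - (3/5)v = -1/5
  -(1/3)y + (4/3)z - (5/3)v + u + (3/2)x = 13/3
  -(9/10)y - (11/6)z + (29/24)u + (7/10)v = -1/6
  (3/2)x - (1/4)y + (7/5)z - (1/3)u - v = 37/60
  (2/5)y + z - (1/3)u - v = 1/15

infinitely many solutions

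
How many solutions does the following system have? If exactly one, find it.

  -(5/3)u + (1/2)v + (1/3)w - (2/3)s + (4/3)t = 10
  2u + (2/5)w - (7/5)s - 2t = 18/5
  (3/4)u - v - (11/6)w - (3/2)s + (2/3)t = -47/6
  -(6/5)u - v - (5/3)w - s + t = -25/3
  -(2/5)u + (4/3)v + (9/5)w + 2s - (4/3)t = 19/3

u = 0, v = 6, w = 5, s = -4, t = 2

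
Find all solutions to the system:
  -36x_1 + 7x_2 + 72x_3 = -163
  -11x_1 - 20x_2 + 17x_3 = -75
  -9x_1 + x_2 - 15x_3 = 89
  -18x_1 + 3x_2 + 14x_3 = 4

no solution

Row-reduce:
R1 ← R1 / (-36).
R2 ← R2 + 11·R1.
R3 ← R3 + 9·R1.
R4 ← R4 + 18·R1.
R2 ← R2 / (-797/36).
R1 ← R1 + 7/36·R2.
R3 ← R3 + 3/4·R2.
R4 ← R4 + 1/2·R2.
R3 ← R3 / (-26166/797).
R1 ← R1 + 1559/797·R3.
R2 ← R2 − 180/797·R3.
R4 ← R4 + 17444/797·R3.
Row 4 reduces to 0 = -1, a contradiction. The system is inconsistent.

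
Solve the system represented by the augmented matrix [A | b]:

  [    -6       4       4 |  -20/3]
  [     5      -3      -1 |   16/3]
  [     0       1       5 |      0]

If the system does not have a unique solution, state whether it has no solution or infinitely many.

Row-reduce the augmented matrix:
R1 ← R1 / (-6).
R2 ← R2 − 5·R1.
R2 ← R2 / (1/3).
R1 ← R1 + 2/3·R2.
R3 ← R3 − 1·R2.
R3 ← R3 / (-2).
R1 ← R1 − 4·R3.
R2 ← R2 − 7·R3.
Reading off the reduced rows gives x_1 = 2, x_2 = 5/3, x_3 = -1/3.

x_1 = 2, x_2 = 5/3, x_3 = -1/3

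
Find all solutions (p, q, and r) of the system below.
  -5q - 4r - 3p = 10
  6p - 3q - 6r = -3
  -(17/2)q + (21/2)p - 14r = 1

no solution

Row-reduce:
R1 ← R1 / (-3).
R2 ← R2 − 6·R1.
R3 ← R3 − 21/2·R1.
R2 ← R2 / (-13).
R1 ← R1 − 5/3·R2.
R3 ← R3 + 26·R2.
Row 3 reduces to 0 = 2, a contradiction. The system is inconsistent.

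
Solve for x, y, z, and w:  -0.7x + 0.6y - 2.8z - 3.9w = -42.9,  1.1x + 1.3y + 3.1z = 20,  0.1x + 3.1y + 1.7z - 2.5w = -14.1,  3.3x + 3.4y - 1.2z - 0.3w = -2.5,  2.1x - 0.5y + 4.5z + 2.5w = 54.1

x = 6, y = -4, z = 6, w = 5

Row-reduce the augmented matrix:
R1 ← R1 / (-7/10).
R2 ← R2 − 11/10·R1.
R3 ← R3 − 1/10·R1.
R4 ← R4 − 33/10·R1.
R5 ← R5 − 21/10·R1.
R2 ← R2 / (157/70).
R1 ← R1 + 6/7·R2.
R3 ← R3 − 223/70·R2.
R4 ← R4 − 218/35·R2.
R5 ← R5 − 13/10·R2.
R3 ← R3 / (494/157).
R1 ← R1 − 550/157·R3.
R2 ← R2 + 91/157·R3.
R4 ← R4 + 1694/157·R3.
R5 ← R5 + 494/157·R3.
R4 ← R4 / (43721/2470).
R1 ← R1 + 1511/494·R4.
R2 ← R2 + 643/380·R4.
R3 ← R3 − 8867/4940·R4.
R5 reduces to 0 = 0, so the extra equation is consistent.
Reading off the reduced rows gives x = 6, y = -4, z = 6, w = 5.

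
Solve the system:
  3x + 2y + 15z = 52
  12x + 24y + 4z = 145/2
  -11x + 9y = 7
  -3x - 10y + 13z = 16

Row-reduce:
R1 ← R1 / (3).
R2 ← R2 − 12·R1.
R3 ← R3 + 11·R1.
R4 ← R4 + 3·R1.
R2 ← R2 / (16).
R1 ← R1 − 2/3·R2.
R3 ← R3 − 49/3·R2.
R4 ← R4 + 8·R2.
R3 ← R3 / (673/6).
R1 ← R1 − 22/3·R3.
R2 ← R2 + 7/2·R3.
Row 4 reduces to 0 = 1/4, a contradiction. The system is inconsistent.

no solution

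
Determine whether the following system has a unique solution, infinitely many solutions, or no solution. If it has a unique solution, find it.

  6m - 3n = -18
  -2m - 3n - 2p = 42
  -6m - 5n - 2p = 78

m = -6, n = -6, p = -6

Row-reduce the augmented matrix:
R1 ← R1 / (6).
R2 ← R2 + 2·R1.
R3 ← R3 + 6·R1.
R2 ← R2 / (-4).
R1 ← R1 + 1/2·R2.
R3 ← R3 + 8·R2.
R3 ← R3 / (2).
R1 ← R1 − 1/4·R3.
R2 ← R2 − 1/2·R3.
Reading off the reduced rows gives m = -6, n = -6, p = -6.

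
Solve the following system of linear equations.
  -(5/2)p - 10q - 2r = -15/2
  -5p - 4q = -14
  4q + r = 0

Row-reduce:
R1 ← R1 / (-5/2).
R2 ← R2 + 5·R1.
R2 ← R2 / (16).
R1 ← R1 − 4·R2.
R3 ← R3 − 4·R2.
Row 3 reduces to 0 = -1/4, a contradiction. The system is inconsistent.

no solution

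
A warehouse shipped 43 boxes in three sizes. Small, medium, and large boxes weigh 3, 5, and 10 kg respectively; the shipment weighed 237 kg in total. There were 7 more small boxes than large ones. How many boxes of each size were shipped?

small boxes: 19, medium boxes: 12, large boxes: 12

Let s = small boxes, m = medium boxes, l = large boxes.
  s + m + l = 43
  3s + 5m + 10l = 237
  s - l = 7
Row-reduce the augmented matrix:
R2 ← R2 − 3·R1.
R3 ← R3 − 1·R1.
R2 ← R2 / (2).
R1 ← R1 − 1·R2.
R3 ← R3 + 1·R2.
R3 ← R3 / (3/2).
R1 ← R1 + 5/2·R3.
R2 ← R2 − 7/2·R3.
Reading off the reduced rows gives s = 19, m = 12, l = 12.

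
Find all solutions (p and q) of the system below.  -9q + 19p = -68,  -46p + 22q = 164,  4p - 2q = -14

p = -5, q = -3

Row-reduce the augmented matrix:
R1 ← R1 / (19).
R2 ← R2 + 46·R1.
R3 ← R3 − 4·R1.
R2 ← R2 / (4/19).
R1 ← R1 + 9/19·R2.
R3 ← R3 + 2/19·R2.
R3 reduces to 0 = 0, so the extra equation is consistent.
Reading off the reduced rows gives p = -5, q = -3.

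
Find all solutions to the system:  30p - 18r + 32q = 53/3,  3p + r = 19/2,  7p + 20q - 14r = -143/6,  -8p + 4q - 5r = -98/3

Row-reduce the augmented matrix:
R1 ← R1 / (30).
R2 ← R2 − 3·R1.
R3 ← R3 − 7·R1.
R4 ← R4 + 8·R1.
R2 ← R2 / (-16/5).
R1 ← R1 − 16/15·R2.
R3 ← R3 − 188/15·R2.
R4 ← R4 − 188/15·R2.
R3 ← R3 / (7/6).
R1 ← R1 − 1/3·R3.
R2 ← R2 + 7/8·R3.
R4 ← R4 − 7/6·R3.
R4 reduces to 0 = 0, so the extra equation is consistent.
Reading off the reduced rows gives p = 5/2, q = -2/3, r = 2.

p = 5/2, q = -2/3, r = 2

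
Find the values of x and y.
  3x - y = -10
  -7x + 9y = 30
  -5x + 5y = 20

x = -3, y = 1

Row-reduce the augmented matrix:
R1 ← R1 / (3).
R2 ← R2 + 7·R1.
R3 ← R3 + 5·R1.
R2 ← R2 / (20/3).
R1 ← R1 + 1/3·R2.
R3 ← R3 − 10/3·R2.
R3 reduces to 0 = 0, so the extra equation is consistent.
Reading off the reduced rows gives x = -3, y = 1.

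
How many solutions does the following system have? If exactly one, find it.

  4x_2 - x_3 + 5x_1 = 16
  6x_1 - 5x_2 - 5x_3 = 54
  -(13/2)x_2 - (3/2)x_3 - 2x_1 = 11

Row-reduce:
R1 ← R1 / (5).
R2 ← R2 − 6·R1.
R3 ← R3 + 2·R1.
R2 ← R2 / (-49/5).
R1 ← R1 − 4/5·R2.
R3 ← R3 + 49/10·R2.
Rank is 2 with 3 unknowns, leaving x_3 free.

infinitely many solutions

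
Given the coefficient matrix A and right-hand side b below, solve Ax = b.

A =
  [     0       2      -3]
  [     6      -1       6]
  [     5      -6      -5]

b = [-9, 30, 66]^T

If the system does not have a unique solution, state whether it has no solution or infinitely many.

Row-reduce the augmented matrix:
Swap R1 and R2.
R1 ← R1 / (6).
R3 ← R3 − 5·R1.
R2 ← R2 / (2).
R1 ← R1 + 1/6·R2.
R3 ← R3 + 31/6·R2.
R3 ← R3 / (-71/4).
R1 ← R1 − 3/4·R3.
R2 ← R2 + 3/2·R3.
Reading off the reduced rows gives x_1 = 5, x_2 = -6, x_3 = -1.

x_1 = 5, x_2 = -6, x_3 = -1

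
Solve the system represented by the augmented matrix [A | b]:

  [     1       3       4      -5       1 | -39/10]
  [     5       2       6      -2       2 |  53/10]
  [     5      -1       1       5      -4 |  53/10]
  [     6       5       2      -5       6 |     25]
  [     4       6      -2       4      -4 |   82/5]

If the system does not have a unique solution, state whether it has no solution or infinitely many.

x_1 = 5/2, x_2 = 6/5, x_3 = -2, x_4 = 4/5, x_5 = 2

Row-reduce the augmented matrix:
R2 ← R2 − 5·R1.
R3 ← R3 − 5·R1.
R4 ← R4 − 6·R1.
R5 ← R5 − 4·R1.
R2 ← R2 / (-13).
R1 ← R1 − 3·R2.
R3 ← R3 + 16·R2.
R4 ← R4 + 13·R2.
R5 ← R5 + 6·R2.
R3 ← R3 / (-23/13).
R1 ← R1 − 10/13·R3.
R2 ← R2 − 14/13·R3.
R4 ← R4 + 8·R3.
R5 ← R5 + 150/13·R3.
R4 ← R4 / (-130/23).
R1 ← R1 − 24/23·R4.
R2 ← R2 + 17/23·R4.
R3 ← R3 + 22/23·R4.
R5 ← R5 − 54/23·R4.
R5 ← R5 / (2549/65).
R1 ← R1 − 194/65·R5.
R2 ← R2 + 849/130·R5.
R3 ← R3 + 102/65·R5.
R4 ← R4 + 621/130·R5.
Reading off the reduced rows gives x_1 = 5/2, x_2 = 6/5, x_3 = -2, x_4 = 4/5, x_5 = 2.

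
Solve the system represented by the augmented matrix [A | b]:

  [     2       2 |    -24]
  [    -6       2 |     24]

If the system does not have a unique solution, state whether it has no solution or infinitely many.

Row-reduce the augmented matrix:
R1 ← R1 / (2).
R2 ← R2 + 6·R1.
R2 ← R2 / (8).
R1 ← R1 − 1·R2.
Reading off the reduced rows gives x_1 = -6, x_2 = -6.

x_1 = -6, x_2 = -6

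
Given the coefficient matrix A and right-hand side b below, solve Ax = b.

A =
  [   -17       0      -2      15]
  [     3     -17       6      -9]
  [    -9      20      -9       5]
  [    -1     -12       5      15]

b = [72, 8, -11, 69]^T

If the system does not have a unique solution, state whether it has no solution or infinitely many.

x_1 = -1, x_2 = -4, x_3 = -5, x_4 = 3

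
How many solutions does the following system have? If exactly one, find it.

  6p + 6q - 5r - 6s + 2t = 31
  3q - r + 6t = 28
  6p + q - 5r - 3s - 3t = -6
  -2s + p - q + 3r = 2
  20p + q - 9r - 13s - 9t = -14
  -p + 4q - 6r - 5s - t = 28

Row-reduce the augmented matrix:
R1 ← R1 / (6).
R3 ← R3 − 6·R1.
R4 ← R4 − 1·R1.
R5 ← R5 − 20·R1.
R6 ← R6 + 1·R1.
R2 ← R2 / (3).
R1 ← R1 − 1·R2.
R3 ← R3 + 5·R2.
R4 ← R4 + 2·R2.
R5 ← R5 + 19·R2.
R6 ← R6 − 5·R2.
R3 ← R3 / (-5/3).
R1 ← R1 + 1/2·R3.
R2 ← R2 + 1/3·R3.
R4 ← R4 − 19/6·R3.
R5 ← R5 − 4/3·R3.
R6 ← R6 + 31/6·R3.
R4 ← R4 / (47/10).
R1 ← R1 + 19/10·R4.
R2 ← R2 + 3/5·R4.
R3 ← R3 + 9/5·R4.
R5 ← R5 − 47/5·R4.
R6 ← R6 + 153/10·R4.
Swap R5 and R6.
R5 ← R5 / (2354/141).
R1 ← R1 − 304/141·R5.
R2 ← R2 − 126/47·R5.
R3 ← R3 − 96/47·R5.
R4 ← R4 − 395/141·R5.
R6 reduces to 0 = 0, so the extra equation is consistent.
Reading off the reduced rows gives p = -2, q = 1, r = -1, s = -4, t = 4.

p = -2, q = 1, r = -1, s = -4, t = 4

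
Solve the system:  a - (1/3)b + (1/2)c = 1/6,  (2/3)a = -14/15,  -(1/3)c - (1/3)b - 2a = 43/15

Row-reduce the augmented matrix:
R2 ← R2 − 2/3·R1.
R3 ← R3 + 2·R1.
R2 ← R2 / (2/9).
R1 ← R1 + 1/3·R2.
R3 ← R3 + 1·R2.
R3 ← R3 / (-5/6).
R2 ← R2 + 3/2·R3.
Reading off the reduced rows gives a = -7/5, b = -2, c = 9/5.

a = -7/5, b = -2, c = 9/5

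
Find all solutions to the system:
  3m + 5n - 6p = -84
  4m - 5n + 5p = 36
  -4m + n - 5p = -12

m = -6, n = -6, p = 6

Row-reduce the augmented matrix:
R1 ← R1 / (3).
R2 ← R2 − 4·R1.
R3 ← R3 + 4·R1.
R2 ← R2 / (-35/3).
R1 ← R1 − 5/3·R2.
R3 ← R3 − 23/3·R2.
R3 ← R3 / (-156/35).
R1 ← R1 + 1/7·R3.
R2 ← R2 + 39/35·R3.
Reading off the reduced rows gives m = -6, n = -6, p = 6.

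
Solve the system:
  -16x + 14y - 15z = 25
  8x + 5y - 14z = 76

infinitely many solutions

Row-reduce:
R1 ← R1 / (-16).
R2 ← R2 − 8·R1.
R2 ← R2 / (12).
R1 ← R1 + 7/8·R2.
Rank is 2 with 3 unknowns, leaving z free.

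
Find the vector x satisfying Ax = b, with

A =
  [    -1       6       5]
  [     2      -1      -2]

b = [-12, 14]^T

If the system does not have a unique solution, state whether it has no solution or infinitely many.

Row-reduce:
R1 ← R1 / (-1).
R2 ← R2 − 2·R1.
R2 ← R2 / (11).
R1 ← R1 + 6·R2.
Rank is 2 with 3 unknowns, leaving x_3 free.

infinitely many solutions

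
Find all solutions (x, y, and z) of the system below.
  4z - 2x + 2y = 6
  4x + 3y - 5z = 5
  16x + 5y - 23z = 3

infinitely many solutions

Row-reduce:
R1 ← R1 / (-2).
R2 ← R2 − 4·R1.
R3 ← R3 − 16·R1.
R2 ← R2 / (7).
R1 ← R1 + 1·R2.
R3 ← R3 − 21·R2.
Rank is 2 with 3 unknowns, leaving z free.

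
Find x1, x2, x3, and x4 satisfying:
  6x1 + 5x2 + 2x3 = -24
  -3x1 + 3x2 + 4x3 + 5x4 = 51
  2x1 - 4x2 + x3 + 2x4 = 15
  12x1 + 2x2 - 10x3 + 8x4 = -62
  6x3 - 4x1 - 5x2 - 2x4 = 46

x1 = -4, x2 = -2, x3 = 5, x4 = 5

Row-reduce the augmented matrix:
R1 ← R1 / (6).
R2 ← R2 + 3·R1.
R3 ← R3 − 2·R1.
R4 ← R4 − 12·R1.
R5 ← R5 + 4·R1.
R2 ← R2 / (11/2).
R1 ← R1 − 5/6·R2.
R3 ← R3 + 17/3·R2.
R4 ← R4 + 8·R2.
R5 ← R5 + 5/3·R2.
R3 ← R3 / (181/33).
R1 ← R1 + 14/33·R3.
R2 ← R2 − 10/11·R3.
R4 ← R4 + 74/11·R3.
R5 ← R5 − 292/33·R3.
R4 ← R4 / (4352/181).
R1 ← R1 + 37/181·R4.
R2 ← R2 + 50/181·R4.
R3 ← R3 − 236/181·R4.
R5 ← R5 + 2176/181·R4.
R5 reduces to 0 = 0, so the extra equation is consistent.
Reading off the reduced rows gives x1 = -4, x2 = -2, x3 = 5, x4 = 5.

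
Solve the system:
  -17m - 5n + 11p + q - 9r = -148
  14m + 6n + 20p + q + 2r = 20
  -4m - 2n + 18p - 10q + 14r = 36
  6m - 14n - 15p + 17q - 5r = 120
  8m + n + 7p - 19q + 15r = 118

m = 6, n = -6, p = -2, q = 0, r = 6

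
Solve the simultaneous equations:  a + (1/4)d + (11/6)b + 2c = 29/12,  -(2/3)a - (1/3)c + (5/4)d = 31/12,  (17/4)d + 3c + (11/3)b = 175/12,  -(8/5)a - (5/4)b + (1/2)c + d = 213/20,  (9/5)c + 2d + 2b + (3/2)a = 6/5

no solution

Row-reduce:
R2 ← R2 + 2/3·R1.
R4 ← R4 + 8/5·R1.
R5 ← R5 − 3/2·R1.
R2 ← R2 / (11/9).
R1 ← R1 − 11/6·R2.
R3 ← R3 − 11/3·R2.
R4 ← R4 − 101/60·R2.
R5 ← R5 + 3/4·R2.
Swap R3 and R4.
R3 ← R3 / (511/220).
R1 ← R1 − 1/2·R3.
R2 ← R2 − 9/11·R3.
R5 ← R5 + 129/220·R3.
Swap R4 and R5.
R4 ← R4 / (2407/1022).
R1 ← R1 + 1795/1022·R4.
R2 ← R2 − 1383/1022·R4.
R3 ← R3 + 485/2044·R4.
Row 5 reduces to 0 = 2, a contradiction. The system is inconsistent.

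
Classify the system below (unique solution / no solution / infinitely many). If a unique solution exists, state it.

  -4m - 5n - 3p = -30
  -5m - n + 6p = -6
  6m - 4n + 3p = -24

m = 0, n = 6, p = 0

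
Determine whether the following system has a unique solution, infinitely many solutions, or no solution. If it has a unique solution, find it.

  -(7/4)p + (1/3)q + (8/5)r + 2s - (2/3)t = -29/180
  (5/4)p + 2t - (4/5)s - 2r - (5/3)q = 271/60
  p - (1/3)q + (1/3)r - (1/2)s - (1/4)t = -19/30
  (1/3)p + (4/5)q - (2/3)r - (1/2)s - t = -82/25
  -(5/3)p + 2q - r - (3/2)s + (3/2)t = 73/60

Row-reduce the augmented matrix:
R1 ← R1 / (-7/4).
R2 ← R2 − 5/4·R1.
R3 ← R3 − 1·R1.
R4 ← R4 − 1/3·R1.
R5 ← R5 + 5/3·R1.
R2 ← R2 / (-10/7).
R1 ← R1 + 4/21·R2.
R3 ← R3 + 1/7·R2.
R4 ← R4 − 272/315·R2.
R5 ← R5 − 106/63·R2.
R3 ← R3 / (4/3).
R1 ← R1 + 4/5·R3.
R2 ← R2 − 3/5·R3.
R4 ← R4 + 22/25·R3.
R5 ← R5 + 53/15·R3.
R4 ← R4 / (14483/22500).
R1 ← R1 + 659/750·R4.
R2 ← R2 + 701/1000·R4.
R3 ← R3 − 87/200·R4.
R5 ← R5 + 10147/9000·R4.
R5 ← R5 / (204233/347592).
R1 ← R1 + 37049/28966·R5.
R2 ← R2 + 173965/115864·R5.
R3 ← R3 + 11465/115864·R5.
R4 ← R4 + 97595/86898·R5.
Reading off the reduced rows gives p = -1, q = -8/5, r = 1/4, s = -1/3, t = 5/3.

p = -1, q = -8/5, r = 1/4, s = -1/3, t = 5/3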